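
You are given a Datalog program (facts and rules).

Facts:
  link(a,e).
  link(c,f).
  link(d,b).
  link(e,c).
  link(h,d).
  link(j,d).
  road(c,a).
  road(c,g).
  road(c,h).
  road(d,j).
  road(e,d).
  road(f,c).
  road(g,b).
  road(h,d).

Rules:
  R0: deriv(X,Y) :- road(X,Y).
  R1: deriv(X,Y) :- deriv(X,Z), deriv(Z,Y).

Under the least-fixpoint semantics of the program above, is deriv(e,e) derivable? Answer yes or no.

no

round 1: derive deriv(c,a) via R0 from road(c,a)
round 1: derive deriv(c,g) via R0 from road(c,g)
round 1: derive deriv(c,h) via R0 from road(c,h)
round 1: derive deriv(d,j) via R0 from road(d,j)
round 1: derive deriv(e,d) via R0 from road(e,d)
round 1: derive deriv(f,c) via R0 from road(f,c)
round 1: derive deriv(g,b) via R0 from road(g,b)
round 1: derive deriv(h,d) via R0 from road(h,d)
round 2: derive deriv(c,b) via R1 from deriv(c,g), deriv(g,b)
round 2: derive deriv(c,d) via R1 from deriv(c,h), deriv(h,d)
round 2: derive deriv(e,j) via R1 from deriv(e,d), deriv(d,j)
round 2: derive deriv(f,a) via R1 from deriv(f,c), deriv(c,a)
round 2: derive deriv(f,g) via R1 from deriv(f,c), deriv(c,g)
round 2: derive deriv(f,h) via R1 from deriv(f,c), deriv(c,h)
round 2: derive deriv(h,j) via R1 from deriv(h,d), deriv(d,j)
round 3: derive deriv(c,j) via R1 from deriv(c,d), deriv(d,j)
round 3: derive deriv(f,b) via R1 from deriv(f,c), deriv(c,b)
round 3: derive deriv(f,d) via R1 from deriv(f,c), deriv(c,d)
round 3: derive deriv(f,j) via R1 from deriv(f,h), deriv(h,j)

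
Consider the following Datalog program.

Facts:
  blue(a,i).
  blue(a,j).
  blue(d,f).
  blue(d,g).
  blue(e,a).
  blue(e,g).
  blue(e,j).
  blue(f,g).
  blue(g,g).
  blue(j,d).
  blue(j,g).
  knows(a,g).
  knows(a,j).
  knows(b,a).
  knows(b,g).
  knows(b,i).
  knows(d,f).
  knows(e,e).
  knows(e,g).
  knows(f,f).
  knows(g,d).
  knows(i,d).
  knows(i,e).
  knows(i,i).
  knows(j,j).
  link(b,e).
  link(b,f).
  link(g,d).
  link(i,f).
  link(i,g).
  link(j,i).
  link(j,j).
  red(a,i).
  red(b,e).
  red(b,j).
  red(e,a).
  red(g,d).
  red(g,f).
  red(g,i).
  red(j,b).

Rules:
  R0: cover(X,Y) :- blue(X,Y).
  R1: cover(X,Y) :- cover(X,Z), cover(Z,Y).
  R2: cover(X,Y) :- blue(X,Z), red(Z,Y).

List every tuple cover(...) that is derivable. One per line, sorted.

cover(a,b)
cover(a,d)
cover(a,f)
cover(a,g)
cover(a,i)
cover(a,j)
cover(d,d)
cover(d,f)
cover(d,g)
cover(d,i)
cover(e,a)
cover(e,b)
cover(e,d)
cover(e,f)
cover(e,g)
cover(e,i)
cover(e,j)
cover(f,d)
cover(f,f)
cover(f,g)
cover(f,i)
cover(g,d)
cover(g,f)
cover(g,g)
cover(g,i)
cover(j,d)
cover(j,f)
cover(j,g)
cover(j,i)

round 1: derive cover(a,i) via R0 from blue(a,i)
round 1: derive cover(a,j) via R0 from blue(a,j)
round 1: derive cover(d,f) via R0 from blue(d,f)
round 1: derive cover(d,g) via R0 from blue(d,g)
round 1: derive cover(e,a) via R0 from blue(e,a)
round 1: derive cover(e,g) via R0 from blue(e,g)
round 1: derive cover(e,j) via R0 from blue(e,j)
round 1: derive cover(f,g) via R0 from blue(f,g)
round 1: derive cover(g,g) via R0 from blue(g,g)
round 1: derive cover(j,d) via R0 from blue(j,d)
round 1: derive cover(j,g) via R0 from blue(j,g)
round 1: derive cover(a,b) via R2 from blue(a,j), red(j,b)
round 1: derive cover(d,d) via R2 from blue(d,g), red(g,d)
round 1: derive cover(d,i) via R2 from blue(d,g), red(g,i)
round 1: derive cover(e,b) via R2 from blue(e,j), red(j,b)
round 1: derive cover(e,d) via R2 from blue(e,g), red(g,d)
round 1: derive cover(e,f) via R2 from blue(e,g), red(g,f)
round 1: derive cover(e,i) via R2 from blue(e,a), red(a,i)
round 1: derive cover(f,d) via R2 from blue(f,g), red(g,d)
round 1: derive cover(f,f) via R2 from blue(f,g), red(g,f)
round 1: derive cover(f,i) via R2 from blue(f,g), red(g,i)
round 1: derive cover(g,d) via R2 from blue(g,g), red(g,d)
round 1: derive cover(g,f) via R2 from blue(g,g), red(g,f)
round 1: derive cover(g,i) via R2 from blue(g,g), red(g,i)
round 1: derive cover(j,f) via R2 from blue(j,g), red(g,f)
round 1: derive cover(j,i) via R2 from blue(j,g), red(g,i)
round 2: derive cover(a,d) via R1 from cover(a,j), cover(j,d)
round 2: derive cover(a,f) via R1 from cover(a,j), cover(j,f)
round 2: derive cover(a,g) via R1 from cover(a,j), cover(j,g)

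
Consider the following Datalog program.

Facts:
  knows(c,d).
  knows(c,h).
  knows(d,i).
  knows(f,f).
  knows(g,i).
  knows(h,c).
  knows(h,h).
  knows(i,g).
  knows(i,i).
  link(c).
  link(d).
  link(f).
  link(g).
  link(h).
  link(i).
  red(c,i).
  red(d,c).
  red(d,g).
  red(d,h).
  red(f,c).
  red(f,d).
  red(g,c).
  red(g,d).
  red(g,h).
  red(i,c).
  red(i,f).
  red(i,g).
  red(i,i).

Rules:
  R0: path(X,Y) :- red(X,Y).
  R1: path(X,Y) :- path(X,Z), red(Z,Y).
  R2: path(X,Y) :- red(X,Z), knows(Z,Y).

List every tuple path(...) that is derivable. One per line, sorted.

path(c,c)
path(c,d)
path(c,f)
path(c,g)
path(c,h)
path(c,i)
path(d,c)
path(d,d)
path(d,f)
path(d,g)
path(d,h)
path(d,i)
path(f,c)
path(f,d)
path(f,f)
path(f,g)
path(f,h)
path(f,i)
path(g,c)
path(g,d)
path(g,f)
path(g,g)
path(g,h)
path(g,i)
path(i,c)
path(i,d)
path(i,f)
path(i,g)
path(i,h)
path(i,i)

round 1: derive path(c,i) via R0 from red(c,i)
round 1: derive path(d,c) via R0 from red(d,c)
round 1: derive path(d,g) via R0 from red(d,g)
round 1: derive path(d,h) via R0 from red(d,h)
round 1: derive path(f,c) via R0 from red(f,c)
round 1: derive path(f,d) via R0 from red(f,d)
round 1: derive path(g,c) via R0 from red(g,c)
round 1: derive path(g,d) via R0 from red(g,d)
round 1: derive path(g,h) via R0 from red(g,h)
round 1: derive path(i,c) via R0 from red(i,c)
round 1: derive path(i,f) via R0 from red(i,f)
round 1: derive path(i,g) via R0 from red(i,g)
round 1: derive path(i,i) via R0 from red(i,i)
round 1: derive path(c,g) via R2 from red(c,i), knows(i,g)
round 1: derive path(d,d) via R2 from red(d,c), knows(c,d)
round 1: derive path(d,i) via R2 from red(d,g), knows(g,i)
round 1: derive path(f,h) via R2 from red(f,c), knows(c,h)
round 1: derive path(f,i) via R2 from red(f,d), knows(d,i)
round 1: derive path(g,i) via R2 from red(g,d), knows(d,i)
round 1: derive path(i,d) via R2 from red(i,c), knows(c,d)
round 1: derive path(i,h) via R2 from red(i,c), knows(c,h)
round 2: derive path(c,c) via R1 from path(c,g), red(g,c)
round 2: derive path(c,d) via R1 from path(c,g), red(g,d)
round 2: derive path(c,f) via R1 from path(c,i), red(i,f)
round 2: derive path(c,h) via R1 from path(c,g), red(g,h)
round 2: derive path(d,f) via R1 from path(d,i), red(i,f)
round 2: derive path(f,f) via R1 from path(f,i), red(i,f)
round 2: derive path(f,g) via R1 from path(f,d), red(d,g)
round 2: derive path(g,f) via R1 from path(g,i), red(i,f)
round 2: derive path(g,g) via R1 from path(g,d), red(d,g)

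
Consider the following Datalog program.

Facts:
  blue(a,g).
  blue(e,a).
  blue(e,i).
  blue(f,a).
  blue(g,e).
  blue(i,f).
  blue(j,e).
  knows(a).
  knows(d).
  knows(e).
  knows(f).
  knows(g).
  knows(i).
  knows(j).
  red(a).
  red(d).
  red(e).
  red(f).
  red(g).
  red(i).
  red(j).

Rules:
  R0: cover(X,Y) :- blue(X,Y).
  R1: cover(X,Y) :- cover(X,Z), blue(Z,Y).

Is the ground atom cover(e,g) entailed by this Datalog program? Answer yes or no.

yes

round 1: derive cover(a,g) via R0 from blue(a,g)
round 1: derive cover(e,a) via R0 from blue(e,a)
round 1: derive cover(e,i) via R0 from blue(e,i)
round 1: derive cover(f,a) via R0 from blue(f,a)
round 1: derive cover(g,e) via R0 from blue(g,e)
round 1: derive cover(i,f) via R0 from blue(i,f)
round 1: derive cover(j,e) via R0 from blue(j,e)
round 2: derive cover(a,e) via R1 from cover(a,g), blue(g,e)
round 2: derive cover(e,f) via R1 from cover(e,i), blue(i,f)
round 2: derive cover(e,g) via R1 from cover(e,a), blue(a,g)
round 2: derive cover(f,g) via R1 from cover(f,a), blue(a,g)
round 2: derive cover(g,a) via R1 from cover(g,e), blue(e,a)
round 2: derive cover(g,i) via R1 from cover(g,e), blue(e,i)
round 2: derive cover(i,a) via R1 from cover(i,f), blue(f,a)
round 2: derive cover(j,a) via R1 from cover(j,e), blue(e,a)
round 2: derive cover(j,i) via R1 from cover(j,e), blue(e,i)
round 3: derive cover(a,a) via R1 from cover(a,e), blue(e,a)
round 3: derive cover(a,i) via R1 from cover(a,e), blue(e,i)
round 3: derive cover(e,e) via R1 from cover(e,g), blue(g,e)
round 3: derive cover(f,e) via R1 from cover(f,g), blue(g,e)
round 3: derive cover(g,f) via R1 from cover(g,i), blue(i,f)
round 3: derive cover(g,g) via R1 from cover(g,a), blue(a,g)
round 3: derive cover(i,g) via R1 from cover(i,a), blue(a,g)
round 3: derive cover(j,f) via R1 from cover(j,i), blue(i,f)
round 3: derive cover(j,g) via R1 from cover(j,a), blue(a,g)
round 4: derive cover(a,f) via R1 from cover(a,i), blue(i,f)
round 4: derive cover(f,i) via R1 from cover(f,e), blue(e,i)
round 4: derive cover(i,e) via R1 from cover(i,g), blue(g,e)
round 5: derive cover(f,f) via R1 from cover(f,i), blue(i,f)
round 5: derive cover(i,i) via R1 from cover(i,e), blue(e,i)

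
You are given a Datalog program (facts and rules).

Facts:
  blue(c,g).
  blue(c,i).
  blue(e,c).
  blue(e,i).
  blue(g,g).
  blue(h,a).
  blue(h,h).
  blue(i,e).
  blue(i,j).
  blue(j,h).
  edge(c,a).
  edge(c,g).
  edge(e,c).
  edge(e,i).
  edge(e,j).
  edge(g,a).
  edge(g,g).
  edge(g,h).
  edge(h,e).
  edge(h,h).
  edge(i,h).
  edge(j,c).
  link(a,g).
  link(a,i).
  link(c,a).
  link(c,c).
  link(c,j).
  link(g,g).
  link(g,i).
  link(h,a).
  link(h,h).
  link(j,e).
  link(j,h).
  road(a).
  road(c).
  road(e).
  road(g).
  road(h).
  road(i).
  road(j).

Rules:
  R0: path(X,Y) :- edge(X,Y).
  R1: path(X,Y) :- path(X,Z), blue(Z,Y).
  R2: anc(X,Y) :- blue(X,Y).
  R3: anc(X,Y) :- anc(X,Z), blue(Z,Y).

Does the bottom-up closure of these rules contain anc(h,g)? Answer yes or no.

round 1: derive anc(c,g) via R2 from blue(c,g)
round 1: derive anc(c,i) via R2 from blue(c,i)
round 1: derive anc(e,c) via R2 from blue(e,c)
round 1: derive anc(e,i) via R2 from blue(e,i)
round 1: derive anc(g,g) via R2 from blue(g,g)
round 1: derive anc(h,a) via R2 from blue(h,a)
round 1: derive anc(h,h) via R2 from blue(h,h)
round 1: derive anc(i,e) via R2 from blue(i,e)
round 1: derive anc(i,j) via R2 from blue(i,j)
round 1: derive anc(j,h) via R2 from blue(j,h)
round 2: derive anc(c,e) via R3 from anc(c,i), blue(i,e)
round 2: derive anc(c,j) via R3 from anc(c,i), blue(i,j)
round 2: derive anc(e,e) via R3 from anc(e,i), blue(i,e)
round 2: derive anc(e,g) via R3 from anc(e,c), blue(c,g)
round 2: derive anc(e,j) via R3 from anc(e,i), blue(i,j)
round 2: derive anc(i,c) via R3 from anc(i,e), blue(e,c)
round 2: derive anc(i,h) via R3 from anc(i,j), blue(j,h)
round 2: derive anc(i,i) via R3 from anc(i,e), blue(e,i)
round 2: derive anc(j,a) via R3 from anc(j,h), blue(h,a)
round 3: derive anc(c,c) via R3 from anc(c,e), blue(e,c)
round 3: derive anc(c,h) via R3 from anc(c,j), blue(j,h)
round 3: derive anc(e,h) via R3 from anc(e,j), blue(j,h)
round 3: derive anc(i,a) via R3 from anc(i,h), blue(h,a)
round 3: derive anc(i,g) via R3 from anc(i,c), blue(c,g)
round 4: derive anc(c,a) via R3 from anc(c,h), blue(h,a)
round 4: derive anc(e,a) via R3 from anc(e,h), blue(h,a)

no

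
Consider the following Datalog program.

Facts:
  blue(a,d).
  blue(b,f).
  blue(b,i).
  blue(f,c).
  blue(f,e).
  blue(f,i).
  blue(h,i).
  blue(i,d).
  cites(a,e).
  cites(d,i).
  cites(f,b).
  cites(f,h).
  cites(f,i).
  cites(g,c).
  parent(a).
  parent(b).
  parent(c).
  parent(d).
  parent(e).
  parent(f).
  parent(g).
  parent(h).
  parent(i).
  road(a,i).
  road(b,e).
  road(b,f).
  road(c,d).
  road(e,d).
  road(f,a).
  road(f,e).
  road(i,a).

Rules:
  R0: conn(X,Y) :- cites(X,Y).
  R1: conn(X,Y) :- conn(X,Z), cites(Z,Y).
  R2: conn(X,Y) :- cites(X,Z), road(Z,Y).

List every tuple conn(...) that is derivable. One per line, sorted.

conn(a,d)
conn(a,e)
conn(a,i)
conn(d,a)
conn(d,e)
conn(d,i)
conn(f,a)
conn(f,b)
conn(f,e)
conn(f,f)
conn(f,h)
conn(f,i)
conn(g,c)
conn(g,d)
conn(g,i)

round 1: derive conn(a,e) via R0 from cites(a,e)
round 1: derive conn(d,i) via R0 from cites(d,i)
round 1: derive conn(f,b) via R0 from cites(f,b)
round 1: derive conn(f,h) via R0 from cites(f,h)
round 1: derive conn(f,i) via R0 from cites(f,i)
round 1: derive conn(g,c) via R0 from cites(g,c)
round 1: derive conn(a,d) via R2 from cites(a,e), road(e,d)
round 1: derive conn(d,a) via R2 from cites(d,i), road(i,a)
round 1: derive conn(f,a) via R2 from cites(f,i), road(i,a)
round 1: derive conn(f,e) via R2 from cites(f,b), road(b,e)
round 1: derive conn(f,f) via R2 from cites(f,b), road(b,f)
round 1: derive conn(g,d) via R2 from cites(g,c), road(c,d)
round 2: derive conn(a,i) via R1 from conn(a,d), cites(d,i)
round 2: derive conn(d,e) via R1 from conn(d,a), cites(a,e)
round 2: derive conn(g,i) via R1 from conn(g,d), cites(d,i)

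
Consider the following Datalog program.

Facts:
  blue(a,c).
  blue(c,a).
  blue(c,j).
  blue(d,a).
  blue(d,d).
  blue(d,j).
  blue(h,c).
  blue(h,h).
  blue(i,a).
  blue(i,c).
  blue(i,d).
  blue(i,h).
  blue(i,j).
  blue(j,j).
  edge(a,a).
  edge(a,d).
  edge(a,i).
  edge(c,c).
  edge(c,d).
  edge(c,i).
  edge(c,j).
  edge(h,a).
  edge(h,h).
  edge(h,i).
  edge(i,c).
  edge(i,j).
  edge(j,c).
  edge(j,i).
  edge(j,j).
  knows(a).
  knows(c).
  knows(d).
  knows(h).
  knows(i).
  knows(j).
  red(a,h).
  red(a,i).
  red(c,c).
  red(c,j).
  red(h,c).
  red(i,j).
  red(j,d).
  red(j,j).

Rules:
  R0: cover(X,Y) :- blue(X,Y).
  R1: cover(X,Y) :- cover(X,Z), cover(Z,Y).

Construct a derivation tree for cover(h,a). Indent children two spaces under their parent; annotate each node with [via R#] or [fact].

cover(h,a)  [via R1]
  cover(h,c)  [via R0]
    blue(h,c)  [fact]
  cover(c,a)  [via R0]
    blue(c,a)  [fact]

round 1: derive cover(a,c) via R0 from blue(a,c)
round 1: derive cover(c,a) via R0 from blue(c,a)
round 1: derive cover(c,j) via R0 from blue(c,j)
round 1: derive cover(d,a) via R0 from blue(d,a)
round 1: derive cover(d,d) via R0 from blue(d,d)
round 1: derive cover(d,j) via R0 from blue(d,j)
round 1: derive cover(h,c) via R0 from blue(h,c)
round 1: derive cover(h,h) via R0 from blue(h,h)
round 1: derive cover(i,a) via R0 from blue(i,a)
round 1: derive cover(i,c) via R0 from blue(i,c)
round 1: derive cover(i,d) via R0 from blue(i,d)
round 1: derive cover(i,h) via R0 from blue(i,h)
round 1: derive cover(i,j) via R0 from blue(i,j)
round 1: derive cover(j,j) via R0 from blue(j,j)
round 2: derive cover(a,a) via R1 from cover(a,c), cover(c,a)
round 2: derive cover(a,j) via R1 from cover(a,c), cover(c,j)
round 2: derive cover(c,c) via R1 from cover(c,a), cover(a,c)
round 2: derive cover(d,c) via R1 from cover(d,a), cover(a,c)
round 2: derive cover(h,a) via R1 from cover(h,c), cover(c,a)
round 2: derive cover(h,j) via R1 from cover(h,c), cover(c,j)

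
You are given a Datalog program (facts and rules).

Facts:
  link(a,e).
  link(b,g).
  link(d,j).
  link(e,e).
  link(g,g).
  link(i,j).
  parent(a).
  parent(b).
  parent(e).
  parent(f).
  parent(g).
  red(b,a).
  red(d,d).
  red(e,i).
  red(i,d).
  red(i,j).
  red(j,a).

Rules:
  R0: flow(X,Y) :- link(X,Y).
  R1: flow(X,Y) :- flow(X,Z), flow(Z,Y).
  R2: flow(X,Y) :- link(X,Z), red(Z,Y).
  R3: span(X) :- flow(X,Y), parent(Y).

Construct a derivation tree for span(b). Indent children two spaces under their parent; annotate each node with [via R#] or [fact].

round 1: derive flow(a,e) via R0 from link(a,e)
round 1: derive flow(b,g) via R0 from link(b,g)
round 1: derive flow(d,j) via R0 from link(d,j)
round 1: derive flow(e,e) via R0 from link(e,e)
round 1: derive flow(g,g) via R0 from link(g,g)
round 1: derive flow(i,j) via R0 from link(i,j)
round 1: derive flow(a,i) via R2 from link(a,e), red(e,i)
round 1: derive flow(d,a) via R2 from link(d,j), red(j,a)
round 1: derive flow(e,i) via R2 from link(e,e), red(e,i)
round 1: derive flow(i,a) via R2 from link(i,j), red(j,a)
round 2: derive flow(a,a) via R1 from flow(a,i), flow(i,a)
round 2: derive flow(a,j) via R1 from flow(a,i), flow(i,j)
round 2: derive flow(d,e) via R1 from flow(d,a), flow(a,e)
round 2: derive flow(d,i) via R1 from flow(d,a), flow(a,i)
round 2: derive flow(e,a) via R1 from flow(e,i), flow(i,a)
round 2: derive flow(e,j) via R1 from flow(e,i), flow(i,j)
round 2: derive flow(i,e) via R1 from flow(i,a), flow(a,e)
round 2: derive flow(i,i) via R1 from flow(i,a), flow(a,i)
round 2: derive span(a) via R3 from flow(a,e), parent(e)
round 2: derive span(b) via R3 from flow(b,g), parent(g)
round 2: derive span(d) via R3 from flow(d,a), parent(a)
round 2: derive span(e) via R3 from flow(e,e), parent(e)
round 2: derive span(g) via R3 from flow(g,g), parent(g)
round 2: derive span(i) via R3 from flow(i,a), parent(a)

span(b)  [via R3]
  flow(b,g)  [via R0]
    link(b,g)  [fact]
  parent(g)  [fact]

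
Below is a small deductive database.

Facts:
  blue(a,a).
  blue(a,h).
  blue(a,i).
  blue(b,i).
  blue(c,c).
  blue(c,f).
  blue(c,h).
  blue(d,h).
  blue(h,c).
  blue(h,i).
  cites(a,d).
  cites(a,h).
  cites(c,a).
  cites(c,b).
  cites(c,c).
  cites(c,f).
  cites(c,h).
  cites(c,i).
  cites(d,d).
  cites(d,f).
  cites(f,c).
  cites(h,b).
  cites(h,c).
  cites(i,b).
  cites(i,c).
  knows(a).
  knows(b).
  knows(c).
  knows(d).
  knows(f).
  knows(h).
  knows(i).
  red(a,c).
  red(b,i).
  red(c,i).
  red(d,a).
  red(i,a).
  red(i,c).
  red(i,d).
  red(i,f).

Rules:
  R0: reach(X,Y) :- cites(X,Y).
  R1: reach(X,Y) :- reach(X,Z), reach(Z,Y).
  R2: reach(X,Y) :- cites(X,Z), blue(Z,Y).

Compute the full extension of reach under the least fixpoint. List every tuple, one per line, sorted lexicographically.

round 1: derive reach(a,d) via R0 from cites(a,d)
round 1: derive reach(a,h) via R0 from cites(a,h)
round 1: derive reach(c,a) via R0 from cites(c,a)
round 1: derive reach(c,b) via R0 from cites(c,b)
round 1: derive reach(c,c) via R0 from cites(c,c)
round 1: derive reach(c,f) via R0 from cites(c,f)
round 1: derive reach(c,h) via R0 from cites(c,h)
round 1: derive reach(c,i) via R0 from cites(c,i)
round 1: derive reach(d,d) via R0 from cites(d,d)
round 1: derive reach(d,f) via R0 from cites(d,f)
round 1: derive reach(f,c) via R0 from cites(f,c)
round 1: derive reach(h,b) via R0 from cites(h,b)
round 1: derive reach(h,c) via R0 from cites(h,c)
round 1: derive reach(i,b) via R0 from cites(i,b)
round 1: derive reach(i,c) via R0 from cites(i,c)
round 1: derive reach(a,c) via R2 from cites(a,h), blue(h,c)
round 1: derive reach(a,i) via R2 from cites(a,h), blue(h,i)
round 1: derive reach(d,h) via R2 from cites(d,d), blue(d,h)
round 1: derive reach(f,f) via R2 from cites(f,c), blue(c,f)
round 1: derive reach(f,h) via R2 from cites(f,c), blue(c,h)
round 1: derive reach(h,f) via R2 from cites(h,c), blue(c,f)
round 1: derive reach(h,h) via R2 from cites(h,c), blue(c,h)
round 1: derive reach(h,i) via R2 from cites(h,b), blue(b,i)
round 1: derive reach(i,f) via R2 from cites(i,c), blue(c,f)
round 1: derive reach(i,h) via R2 from cites(i,c), blue(c,h)
round 1: derive reach(i,i) via R2 from cites(i,b), blue(b,i)
round 2: derive reach(a,a) via R1 from reach(a,c), reach(c,a)
round 2: derive reach(a,b) via R1 from reach(a,c), reach(c,b)
round 2: derive reach(a,f) via R1 from reach(a,c), reach(c,f)
round 2: derive reach(c,d) via R1 from reach(c,a), reach(a,d)
round 2: derive reach(d,b) via R1 from reach(d,h), reach(h,b)
round 2: derive reach(d,c) via R1 from reach(d,f), reach(f,c)
round 2: derive reach(d,i) via R1 from reach(d,h), reach(h,i)
round 2: derive reach(f,a) via R1 from reach(f,c), reach(c,a)
round 2: derive reach(f,b) via R1 from reach(f,c), reach(c,b)
round 2: derive reach(f,i) via R1 from reach(f,c), reach(c,i)
round 2: derive reach(h,a) via R1 from reach(h,c), reach(c,a)
round 2: derive reach(i,a) via R1 from reach(i,c), reach(c,a)
round 3: derive reach(d,a) via R1 from reach(d,c), reach(c,a)
round 3: derive reach(f,d) via R1 from reach(f,a), reach(a,d)
round 3: derive reach(h,d) via R1 from reach(h,a), reach(a,d)
round 3: derive reach(i,d) via R1 from reach(i,a), reach(a,d)

reach(a,a)
reach(a,b)
reach(a,c)
reach(a,d)
reach(a,f)
reach(a,h)
reach(a,i)
reach(c,a)
reach(c,b)
reach(c,c)
reach(c,d)
reach(c,f)
reach(c,h)
reach(c,i)
reach(d,a)
reach(d,b)
reach(d,c)
reach(d,d)
reach(d,f)
reach(d,h)
reach(d,i)
reach(f,a)
reach(f,b)
reach(f,c)
reach(f,d)
reach(f,f)
reach(f,h)
reach(f,i)
reach(h,a)
reach(h,b)
reach(h,c)
reach(h,d)
reach(h,f)
reach(h,h)
reach(h,i)
reach(i,a)
reach(i,b)
reach(i,c)
reach(i,d)
reach(i,f)
reach(i,h)
reach(i,i)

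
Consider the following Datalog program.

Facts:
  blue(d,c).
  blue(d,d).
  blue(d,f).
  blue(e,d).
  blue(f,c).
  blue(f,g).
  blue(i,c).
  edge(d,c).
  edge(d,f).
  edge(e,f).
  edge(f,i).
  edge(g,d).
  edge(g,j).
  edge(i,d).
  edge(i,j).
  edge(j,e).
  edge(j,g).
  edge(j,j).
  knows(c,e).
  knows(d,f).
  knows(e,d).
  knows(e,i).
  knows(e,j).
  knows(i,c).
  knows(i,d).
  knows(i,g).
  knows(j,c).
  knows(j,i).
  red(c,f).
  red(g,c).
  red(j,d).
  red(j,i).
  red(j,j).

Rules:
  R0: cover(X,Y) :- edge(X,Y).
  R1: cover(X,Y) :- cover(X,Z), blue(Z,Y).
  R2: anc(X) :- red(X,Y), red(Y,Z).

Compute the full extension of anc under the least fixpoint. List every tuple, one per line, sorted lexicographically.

round 1: derive anc(g) via R2 from red(g,c), red(c,f)
round 1: derive anc(j) via R2 from red(j,j), red(j,d)

anc(g)
anc(j)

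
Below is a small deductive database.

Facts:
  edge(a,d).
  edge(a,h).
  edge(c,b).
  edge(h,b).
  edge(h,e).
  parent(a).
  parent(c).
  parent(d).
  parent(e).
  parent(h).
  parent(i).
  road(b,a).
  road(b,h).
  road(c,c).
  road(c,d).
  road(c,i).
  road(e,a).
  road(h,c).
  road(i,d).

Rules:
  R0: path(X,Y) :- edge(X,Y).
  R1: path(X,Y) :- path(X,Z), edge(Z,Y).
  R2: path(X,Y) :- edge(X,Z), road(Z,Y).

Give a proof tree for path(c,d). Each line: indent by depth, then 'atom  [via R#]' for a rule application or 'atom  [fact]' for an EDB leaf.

path(c,d)  [via R1]
  path(c,a)  [via R2]
    edge(c,b)  [fact]
    road(b,a)  [fact]
  edge(a,d)  [fact]

round 1: derive path(a,d) via R0 from edge(a,d)
round 1: derive path(a,h) via R0 from edge(a,h)
round 1: derive path(c,b) via R0 from edge(c,b)
round 1: derive path(h,b) via R0 from edge(h,b)
round 1: derive path(h,e) via R0 from edge(h,e)
round 1: derive path(a,c) via R2 from edge(a,h), road(h,c)
round 1: derive path(c,a) via R2 from edge(c,b), road(b,a)
round 1: derive path(c,h) via R2 from edge(c,b), road(b,h)
round 1: derive path(h,a) via R2 from edge(h,b), road(b,a)
round 1: derive path(h,h) via R2 from edge(h,b), road(b,h)
round 2: derive path(a,b) via R1 from path(a,c), edge(c,b)
round 2: derive path(a,e) via R1 from path(a,h), edge(h,e)
round 2: derive path(c,d) via R1 from path(c,a), edge(a,d)
round 2: derive path(c,e) via R1 from path(c,h), edge(h,e)
round 2: derive path(h,d) via R1 from path(h,a), edge(a,d)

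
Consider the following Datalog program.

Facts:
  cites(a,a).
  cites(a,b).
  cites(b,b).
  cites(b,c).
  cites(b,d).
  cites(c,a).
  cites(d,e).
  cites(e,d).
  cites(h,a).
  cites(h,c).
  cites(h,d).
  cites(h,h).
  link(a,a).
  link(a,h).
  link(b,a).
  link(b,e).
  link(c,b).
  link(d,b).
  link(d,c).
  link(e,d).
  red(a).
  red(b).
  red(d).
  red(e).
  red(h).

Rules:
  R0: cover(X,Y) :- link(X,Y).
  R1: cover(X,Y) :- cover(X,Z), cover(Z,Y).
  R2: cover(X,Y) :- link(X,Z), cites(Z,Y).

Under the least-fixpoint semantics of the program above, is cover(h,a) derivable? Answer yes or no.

no

round 1: derive cover(a,a) via R0 from link(a,a)
round 1: derive cover(a,h) via R0 from link(a,h)
round 1: derive cover(b,a) via R0 from link(b,a)
round 1: derive cover(b,e) via R0 from link(b,e)
round 1: derive cover(c,b) via R0 from link(c,b)
round 1: derive cover(d,b) via R0 from link(d,b)
round 1: derive cover(d,c) via R0 from link(d,c)
round 1: derive cover(e,d) via R0 from link(e,d)
round 1: derive cover(a,b) via R2 from link(a,a), cites(a,b)
round 1: derive cover(a,c) via R2 from link(a,h), cites(h,c)
round 1: derive cover(a,d) via R2 from link(a,h), cites(h,d)
round 1: derive cover(b,b) via R2 from link(b,a), cites(a,b)
round 1: derive cover(b,d) via R2 from link(b,e), cites(e,d)
round 1: derive cover(c,c) via R2 from link(c,b), cites(b,c)
round 1: derive cover(c,d) via R2 from link(c,b), cites(b,d)
round 1: derive cover(d,a) via R2 from link(d,c), cites(c,a)
round 1: derive cover(d,d) via R2 from link(d,b), cites(b,d)
round 1: derive cover(e,e) via R2 from link(e,d), cites(d,e)
round 2: derive cover(a,e) via R1 from cover(a,b), cover(b,e)
round 2: derive cover(b,c) via R1 from cover(b,a), cover(a,c)
round 2: derive cover(b,h) via R1 from cover(b,a), cover(a,h)
round 2: derive cover(c,a) via R1 from cover(c,b), cover(b,a)
round 2: derive cover(c,e) via R1 from cover(c,b), cover(b,e)
round 2: derive cover(d,e) via R1 from cover(d,b), cover(b,e)
round 2: derive cover(d,h) via R1 from cover(d,a), cover(a,h)
round 2: derive cover(e,a) via R1 from cover(e,d), cover(d,a)
round 2: derive cover(e,b) via R1 from cover(e,d), cover(d,b)
round 2: derive cover(e,c) via R1 from cover(e,d), cover(d,c)
round 3: derive cover(c,h) via R1 from cover(c,a), cover(a,h)
round 3: derive cover(e,h) via R1 from cover(e,a), cover(a,h)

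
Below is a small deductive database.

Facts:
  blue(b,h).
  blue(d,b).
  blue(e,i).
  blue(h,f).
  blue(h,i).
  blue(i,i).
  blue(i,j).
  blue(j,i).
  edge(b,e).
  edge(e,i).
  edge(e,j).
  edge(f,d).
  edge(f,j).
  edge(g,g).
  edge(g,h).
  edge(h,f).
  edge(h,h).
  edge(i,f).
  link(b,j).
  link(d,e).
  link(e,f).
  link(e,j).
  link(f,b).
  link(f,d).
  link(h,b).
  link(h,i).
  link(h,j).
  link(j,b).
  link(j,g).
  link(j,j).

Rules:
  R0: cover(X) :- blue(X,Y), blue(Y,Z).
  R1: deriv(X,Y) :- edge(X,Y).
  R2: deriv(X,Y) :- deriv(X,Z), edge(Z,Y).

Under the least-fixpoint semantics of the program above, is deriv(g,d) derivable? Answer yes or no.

yes

round 1: derive deriv(b,e) via R1 from edge(b,e)
round 1: derive deriv(e,i) via R1 from edge(e,i)
round 1: derive deriv(e,j) via R1 from edge(e,j)
round 1: derive deriv(f,d) via R1 from edge(f,d)
round 1: derive deriv(f,j) via R1 from edge(f,j)
round 1: derive deriv(g,g) via R1 from edge(g,g)
round 1: derive deriv(g,h) via R1 from edge(g,h)
round 1: derive deriv(h,f) via R1 from edge(h,f)
round 1: derive deriv(h,h) via R1 from edge(h,h)
round 1: derive deriv(i,f) via R1 from edge(i,f)
round 2: derive deriv(b,i) via R2 from deriv(b,e), edge(e,i)
round 2: derive deriv(b,j) via R2 from deriv(b,e), edge(e,j)
round 2: derive deriv(e,f) via R2 from deriv(e,i), edge(i,f)
round 2: derive deriv(g,f) via R2 from deriv(g,h), edge(h,f)
round 2: derive deriv(h,d) via R2 from deriv(h,f), edge(f,d)
round 2: derive deriv(h,j) via R2 from deriv(h,f), edge(f,j)
round 2: derive deriv(i,d) via R2 from deriv(i,f), edge(f,d)
round 2: derive deriv(i,j) via R2 from deriv(i,f), edge(f,j)
round 3: derive deriv(b,f) via R2 from deriv(b,i), edge(i,f)
round 3: derive deriv(e,d) via R2 from deriv(e,f), edge(f,d)
round 3: derive deriv(g,d) via R2 from deriv(g,f), edge(f,d)
round 3: derive deriv(g,j) via R2 from deriv(g,f), edge(f,j)
round 4: derive deriv(b,d) via R2 from deriv(b,f), edge(f,d)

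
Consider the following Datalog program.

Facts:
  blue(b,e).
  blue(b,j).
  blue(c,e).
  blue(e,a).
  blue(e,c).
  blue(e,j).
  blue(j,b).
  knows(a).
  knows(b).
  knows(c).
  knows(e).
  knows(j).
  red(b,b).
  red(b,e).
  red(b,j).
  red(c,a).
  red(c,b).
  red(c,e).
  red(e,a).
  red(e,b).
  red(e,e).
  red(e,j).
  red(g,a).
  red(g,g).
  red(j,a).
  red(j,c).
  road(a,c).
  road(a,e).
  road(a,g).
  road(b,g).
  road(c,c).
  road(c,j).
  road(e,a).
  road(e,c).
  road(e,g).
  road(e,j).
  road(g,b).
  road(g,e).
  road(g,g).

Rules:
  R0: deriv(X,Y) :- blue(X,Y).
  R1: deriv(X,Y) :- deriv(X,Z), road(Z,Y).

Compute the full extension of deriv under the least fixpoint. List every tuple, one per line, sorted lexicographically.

round 1: derive deriv(b,e) via R0 from blue(b,e)
round 1: derive deriv(b,j) via R0 from blue(b,j)
round 1: derive deriv(c,e) via R0 from blue(c,e)
round 1: derive deriv(e,a) via R0 from blue(e,a)
round 1: derive deriv(e,c) via R0 from blue(e,c)
round 1: derive deriv(e,j) via R0 from blue(e,j)
round 1: derive deriv(j,b) via R0 from blue(j,b)
round 2: derive deriv(b,a) via R1 from deriv(b,e), road(e,a)
round 2: derive deriv(b,c) via R1 from deriv(b,e), road(e,c)
round 2: derive deriv(b,g) via R1 from deriv(b,e), road(e,g)
round 2: derive deriv(c,a) via R1 from deriv(c,e), road(e,a)
round 2: derive deriv(c,c) via R1 from deriv(c,e), road(e,c)
round 2: derive deriv(c,g) via R1 from deriv(c,e), road(e,g)
round 2: derive deriv(c,j) via R1 from deriv(c,e), road(e,j)
round 2: derive deriv(e,e) via R1 from deriv(e,a), road(a,e)
round 2: derive deriv(e,g) via R1 from deriv(e,a), road(a,g)
round 2: derive deriv(j,g) via R1 from deriv(j,b), road(b,g)
round 3: derive deriv(b,b) via R1 from deriv(b,g), road(g,b)
round 3: derive deriv(c,b) via R1 from deriv(c,g), road(g,b)
round 3: derive deriv(e,b) via R1 from deriv(e,g), road(g,b)
round 3: derive deriv(j,e) via R1 from deriv(j,g), road(g,e)
round 4: derive deriv(j,a) via R1 from deriv(j,e), road(e,a)
round 4: derive deriv(j,c) via R1 from deriv(j,e), road(e,c)
round 4: derive deriv(j,j) via R1 from deriv(j,e), road(e,j)

deriv(b,a)
deriv(b,b)
deriv(b,c)
deriv(b,e)
deriv(b,g)
deriv(b,j)
deriv(c,a)
deriv(c,b)
deriv(c,c)
deriv(c,e)
deriv(c,g)
deriv(c,j)
deriv(e,a)
deriv(e,b)
deriv(e,c)
deriv(e,e)
deriv(e,g)
deriv(e,j)
deriv(j,a)
deriv(j,b)
deriv(j,c)
deriv(j,e)
deriv(j,g)
deriv(j,j)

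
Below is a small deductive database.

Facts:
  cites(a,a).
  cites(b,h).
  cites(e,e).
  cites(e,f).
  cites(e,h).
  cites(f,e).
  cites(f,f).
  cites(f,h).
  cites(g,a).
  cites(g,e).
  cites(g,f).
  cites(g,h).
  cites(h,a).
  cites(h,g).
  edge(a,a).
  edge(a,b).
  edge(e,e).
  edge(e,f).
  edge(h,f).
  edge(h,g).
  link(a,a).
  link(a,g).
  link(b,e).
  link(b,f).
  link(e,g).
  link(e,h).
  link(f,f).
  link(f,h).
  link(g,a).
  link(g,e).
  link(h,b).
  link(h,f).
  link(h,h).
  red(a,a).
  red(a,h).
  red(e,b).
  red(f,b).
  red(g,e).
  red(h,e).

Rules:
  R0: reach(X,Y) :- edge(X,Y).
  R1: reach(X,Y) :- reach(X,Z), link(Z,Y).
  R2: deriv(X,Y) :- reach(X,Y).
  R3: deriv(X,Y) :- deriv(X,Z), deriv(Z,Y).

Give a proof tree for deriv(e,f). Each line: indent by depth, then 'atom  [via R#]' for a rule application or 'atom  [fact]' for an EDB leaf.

deriv(e,f)  [via R2]
  reach(e,f)  [via R0]
    edge(e,f)  [fact]

round 1: derive reach(a,a) via R0 from edge(a,a)
round 1: derive reach(a,b) via R0 from edge(a,b)
round 1: derive reach(e,e) via R0 from edge(e,e)
round 1: derive reach(e,f) via R0 from edge(e,f)
round 1: derive reach(h,f) via R0 from edge(h,f)
round 1: derive reach(h,g) via R0 from edge(h,g)
round 2: derive reach(a,e) via R1 from reach(a,b), link(b,e)
round 2: derive reach(a,f) via R1 from reach(a,b), link(b,f)
round 2: derive reach(a,g) via R1 from reach(a,a), link(a,g)
round 2: derive reach(e,g) via R1 from reach(e,e), link(e,g)
round 2: derive reach(e,h) via R1 from reach(e,e), link(e,h)
round 2: derive reach(h,a) via R1 from reach(h,g), link(g,a)
round 2: derive reach(h,e) via R1 from reach(h,g), link(g,e)
round 2: derive reach(h,h) via R1 from reach(h,f), link(f,h)
round 2: derive deriv(a,a) via R2 from reach(a,a)
round 2: derive deriv(a,b) via R2 from reach(a,b)
round 2: derive deriv(e,e) via R2 from reach(e,e)
round 2: derive deriv(e,f) via R2 from reach(e,f)
round 2: derive deriv(h,f) via R2 from reach(h,f)
round 2: derive deriv(h,g) via R2 from reach(h,g)
round 3: derive reach(a,h) via R1 from reach(a,e), link(e,h)
round 3: derive reach(e,a) via R1 from reach(e,g), link(g,a)
round 3: derive reach(e,b) via R1 from reach(e,h), link(h,b)
round 3: derive reach(h,b) via R1 from reach(h,h), link(h,b)
round 3: derive deriv(a,e) via R2 from reach(a,e)
round 3: derive deriv(a,f) via R2 from reach(a,f)
round 3: derive deriv(a,g) via R2 from reach(a,g)
round 3: derive deriv(e,g) via R2 from reach(e,g)
round 3: derive deriv(e,h) via R2 from reach(e,h)
round 3: derive deriv(h,a) via R2 from reach(h,a)
round 3: derive deriv(h,e) via R2 from reach(h,e)
round 3: derive deriv(h,h) via R2 from reach(h,h)
round 4: derive deriv(a,h) via R2 from reach(a,h)
round 4: derive deriv(e,a) via R2 from reach(e,a)
round 4: derive deriv(e,b) via R2 from reach(e,b)
round 4: derive deriv(h,b) via R2 from reach(h,b)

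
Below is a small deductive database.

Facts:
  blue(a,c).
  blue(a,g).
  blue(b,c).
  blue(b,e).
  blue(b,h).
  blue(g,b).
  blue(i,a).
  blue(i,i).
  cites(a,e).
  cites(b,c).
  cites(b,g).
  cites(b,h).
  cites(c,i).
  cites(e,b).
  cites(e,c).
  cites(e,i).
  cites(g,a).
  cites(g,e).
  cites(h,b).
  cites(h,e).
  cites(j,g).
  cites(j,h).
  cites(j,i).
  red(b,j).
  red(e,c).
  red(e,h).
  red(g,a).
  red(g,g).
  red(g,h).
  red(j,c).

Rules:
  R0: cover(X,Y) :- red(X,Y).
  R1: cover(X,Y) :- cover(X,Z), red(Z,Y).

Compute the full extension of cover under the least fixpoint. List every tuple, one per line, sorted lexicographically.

cover(b,c)
cover(b,j)
cover(e,c)
cover(e,h)
cover(g,a)
cover(g,g)
cover(g,h)
cover(j,c)

round 1: derive cover(b,j) via R0 from red(b,j)
round 1: derive cover(e,c) via R0 from red(e,c)
round 1: derive cover(e,h) via R0 from red(e,h)
round 1: derive cover(g,a) via R0 from red(g,a)
round 1: derive cover(g,g) via R0 from red(g,g)
round 1: derive cover(g,h) via R0 from red(g,h)
round 1: derive cover(j,c) via R0 from red(j,c)
round 2: derive cover(b,c) via R1 from cover(b,j), red(j,c)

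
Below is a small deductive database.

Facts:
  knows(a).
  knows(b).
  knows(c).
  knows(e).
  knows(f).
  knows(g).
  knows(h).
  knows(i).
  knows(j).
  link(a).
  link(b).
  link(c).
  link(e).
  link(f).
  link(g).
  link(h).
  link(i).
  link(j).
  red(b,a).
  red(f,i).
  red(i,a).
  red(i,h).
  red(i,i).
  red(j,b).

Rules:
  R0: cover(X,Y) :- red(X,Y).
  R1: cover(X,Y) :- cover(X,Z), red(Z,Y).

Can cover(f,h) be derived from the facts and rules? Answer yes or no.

round 1: derive cover(b,a) via R0 from red(b,a)
round 1: derive cover(f,i) via R0 from red(f,i)
round 1: derive cover(i,a) via R0 from red(i,a)
round 1: derive cover(i,h) via R0 from red(i,h)
round 1: derive cover(i,i) via R0 from red(i,i)
round 1: derive cover(j,b) via R0 from red(j,b)
round 2: derive cover(f,a) via R1 from cover(f,i), red(i,a)
round 2: derive cover(f,h) via R1 from cover(f,i), red(i,h)
round 2: derive cover(j,a) via R1 from cover(j,b), red(b,a)

yes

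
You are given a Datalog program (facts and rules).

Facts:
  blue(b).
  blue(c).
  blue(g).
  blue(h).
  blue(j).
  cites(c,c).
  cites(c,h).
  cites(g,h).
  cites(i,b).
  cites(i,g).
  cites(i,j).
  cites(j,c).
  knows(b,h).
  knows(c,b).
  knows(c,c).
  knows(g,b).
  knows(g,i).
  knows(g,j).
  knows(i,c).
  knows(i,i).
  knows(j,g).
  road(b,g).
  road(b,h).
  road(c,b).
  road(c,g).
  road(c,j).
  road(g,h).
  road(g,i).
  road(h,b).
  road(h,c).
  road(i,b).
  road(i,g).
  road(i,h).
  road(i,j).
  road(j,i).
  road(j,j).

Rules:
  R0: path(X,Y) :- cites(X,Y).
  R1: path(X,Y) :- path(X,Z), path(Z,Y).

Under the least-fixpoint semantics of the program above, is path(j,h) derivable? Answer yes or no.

round 1: derive path(c,c) via R0 from cites(c,c)
round 1: derive path(c,h) via R0 from cites(c,h)
round 1: derive path(g,h) via R0 from cites(g,h)
round 1: derive path(i,b) via R0 from cites(i,b)
round 1: derive path(i,g) via R0 from cites(i,g)
round 1: derive path(i,j) via R0 from cites(i,j)
round 1: derive path(j,c) via R0 from cites(j,c)
round 2: derive path(i,c) via R1 from path(i,j), path(j,c)
round 2: derive path(i,h) via R1 from path(i,g), path(g,h)
round 2: derive path(j,h) via R1 from path(j,c), path(c,h)

yes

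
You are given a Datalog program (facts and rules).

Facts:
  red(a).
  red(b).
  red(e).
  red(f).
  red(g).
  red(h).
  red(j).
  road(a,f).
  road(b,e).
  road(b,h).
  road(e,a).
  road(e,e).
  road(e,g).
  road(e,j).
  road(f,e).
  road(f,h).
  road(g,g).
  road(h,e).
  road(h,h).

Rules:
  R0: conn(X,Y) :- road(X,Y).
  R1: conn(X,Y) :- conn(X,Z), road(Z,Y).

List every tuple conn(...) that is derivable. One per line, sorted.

conn(a,a)
conn(a,e)
conn(a,f)
conn(a,g)
conn(a,h)
conn(a,j)
conn(b,a)
conn(b,e)
conn(b,f)
conn(b,g)
conn(b,h)
conn(b,j)
conn(e,a)
conn(e,e)
conn(e,f)
conn(e,g)
conn(e,h)
conn(e,j)
conn(f,a)
conn(f,e)
conn(f,f)
conn(f,g)
conn(f,h)
conn(f,j)
conn(g,g)
conn(h,a)
conn(h,e)
conn(h,f)
conn(h,g)
conn(h,h)
conn(h,j)

round 1: derive conn(a,f) via R0 from road(a,f)
round 1: derive conn(b,e) via R0 from road(b,e)
round 1: derive conn(b,h) via R0 from road(b,h)
round 1: derive conn(e,a) via R0 from road(e,a)
round 1: derive conn(e,e) via R0 from road(e,e)
round 1: derive conn(e,g) via R0 from road(e,g)
round 1: derive conn(e,j) via R0 from road(e,j)
round 1: derive conn(f,e) via R0 from road(f,e)
round 1: derive conn(f,h) via R0 from road(f,h)
round 1: derive conn(g,g) via R0 from road(g,g)
round 1: derive conn(h,e) via R0 from road(h,e)
round 1: derive conn(h,h) via R0 from road(h,h)
round 2: derive conn(a,e) via R1 from conn(a,f), road(f,e)
round 2: derive conn(a,h) via R1 from conn(a,f), road(f,h)
round 2: derive conn(b,a) via R1 from conn(b,e), road(e,a)
round 2: derive conn(b,g) via R1 from conn(b,e), road(e,g)
round 2: derive conn(b,j) via R1 from conn(b,e), road(e,j)
round 2: derive conn(e,f) via R1 from conn(e,a), road(a,f)
round 2: derive conn(f,a) via R1 from conn(f,e), road(e,a)
round 2: derive conn(f,g) via R1 from conn(f,e), road(e,g)
round 2: derive conn(f,j) via R1 from conn(f,e), road(e,j)
round 2: derive conn(h,a) via R1 from conn(h,e), road(e,a)
round 2: derive conn(h,g) via R1 from conn(h,e), road(e,g)
round 2: derive conn(h,j) via R1 from conn(h,e), road(e,j)
round 3: derive conn(a,a) via R1 from conn(a,e), road(e,a)
round 3: derive conn(a,g) via R1 from conn(a,e), road(e,g)
round 3: derive conn(a,j) via R1 from conn(a,e), road(e,j)
round 3: derive conn(b,f) via R1 from conn(b,a), road(a,f)
round 3: derive conn(e,h) via R1 from conn(e,f), road(f,h)
round 3: derive conn(f,f) via R1 from conn(f,a), road(a,f)
round 3: derive conn(h,f) via R1 from conn(h,a), road(a,f)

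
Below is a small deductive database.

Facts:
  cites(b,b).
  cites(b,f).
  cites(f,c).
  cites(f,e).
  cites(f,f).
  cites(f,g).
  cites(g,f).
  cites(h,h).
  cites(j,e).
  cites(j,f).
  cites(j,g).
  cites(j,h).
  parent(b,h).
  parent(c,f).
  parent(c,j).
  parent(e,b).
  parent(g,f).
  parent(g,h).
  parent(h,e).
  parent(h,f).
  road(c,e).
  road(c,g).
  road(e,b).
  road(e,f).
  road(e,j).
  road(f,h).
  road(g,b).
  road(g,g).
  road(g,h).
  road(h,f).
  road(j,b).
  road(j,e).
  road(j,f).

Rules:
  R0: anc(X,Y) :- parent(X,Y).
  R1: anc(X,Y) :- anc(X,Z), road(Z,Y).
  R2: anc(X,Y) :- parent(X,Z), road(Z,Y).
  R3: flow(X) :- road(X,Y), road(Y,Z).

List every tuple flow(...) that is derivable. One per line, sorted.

flow(c)
flow(e)
flow(f)
flow(g)
flow(h)
flow(j)

round 1: derive flow(c) via R3 from road(c,e), road(e,b)
round 1: derive flow(e) via R3 from road(e,f), road(f,h)
round 1: derive flow(f) via R3 from road(f,h), road(h,f)
round 1: derive flow(g) via R3 from road(g,g), road(g,b)
round 1: derive flow(h) via R3 from road(h,f), road(f,h)
round 1: derive flow(j) via R3 from road(j,e), road(e,b)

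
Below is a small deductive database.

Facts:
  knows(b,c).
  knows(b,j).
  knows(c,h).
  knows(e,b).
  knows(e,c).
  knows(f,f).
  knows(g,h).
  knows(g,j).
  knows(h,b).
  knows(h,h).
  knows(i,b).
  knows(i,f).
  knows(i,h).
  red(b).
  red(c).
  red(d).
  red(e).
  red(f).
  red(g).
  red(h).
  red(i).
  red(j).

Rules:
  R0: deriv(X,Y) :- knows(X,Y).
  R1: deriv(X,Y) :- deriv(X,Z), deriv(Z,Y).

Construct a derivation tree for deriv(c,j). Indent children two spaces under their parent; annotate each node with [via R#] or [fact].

round 1: derive deriv(b,c) via R0 from knows(b,c)
round 1: derive deriv(b,j) via R0 from knows(b,j)
round 1: derive deriv(c,h) via R0 from knows(c,h)
round 1: derive deriv(e,b) via R0 from knows(e,b)
round 1: derive deriv(e,c) via R0 from knows(e,c)
round 1: derive deriv(f,f) via R0 from knows(f,f)
round 1: derive deriv(g,h) via R0 from knows(g,h)
round 1: derive deriv(g,j) via R0 from knows(g,j)
round 1: derive deriv(h,b) via R0 from knows(h,b)
round 1: derive deriv(h,h) via R0 from knows(h,h)
round 1: derive deriv(i,b) via R0 from knows(i,b)
round 1: derive deriv(i,f) via R0 from knows(i,f)
round 1: derive deriv(i,h) via R0 from knows(i,h)
round 2: derive deriv(b,h) via R1 from deriv(b,c), deriv(c,h)
round 2: derive deriv(c,b) via R1 from deriv(c,h), deriv(h,b)
round 2: derive deriv(e,h) via R1 from deriv(e,c), deriv(c,h)
round 2: derive deriv(e,j) via R1 from deriv(e,b), deriv(b,j)
round 2: derive deriv(g,b) via R1 from deriv(g,h), deriv(h,b)
round 2: derive deriv(h,c) via R1 from deriv(h,b), deriv(b,c)
round 2: derive deriv(h,j) via R1 from deriv(h,b), deriv(b,j)
round 2: derive deriv(i,c) via R1 from deriv(i,b), deriv(b,c)
round 2: derive deriv(i,j) via R1 from deriv(i,b), deriv(b,j)
round 3: derive deriv(b,b) via R1 from deriv(b,c), deriv(c,b)
round 3: derive deriv(c,c) via R1 from deriv(c,b), deriv(b,c)
round 3: derive deriv(c,j) via R1 from deriv(c,b), deriv(b,j)
round 3: derive deriv(g,c) via R1 from deriv(g,b), deriv(b,c)

deriv(c,j)  [via R1]
  deriv(c,b)  [via R1]
    deriv(c,h)  [via R0]
      knows(c,h)  [fact]
    deriv(h,b)  [via R0]
      knows(h,b)  [fact]
  deriv(b,j)  [via R0]
    knows(b,j)  [fact]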